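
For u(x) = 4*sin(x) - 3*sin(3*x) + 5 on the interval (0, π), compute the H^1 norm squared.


||u||_{H^1(0,π)}^2 = 60 + 86*π

u'(x) = 4*cos(x) - 9*cos(3*x).
Expand u² and (u')² and integrate term by term on (0, π), using: for integers n ≥ 1, ∫_0^π sin²(nx) dx = ∫_0^π cos²(nx) dx = π/2; for n ≠ n', ∫_0^π sin(nx)sin(n'x) dx = ∫_0^π cos(nx)cos(n'x) dx = 0; and by product-to-sum, ∫_0^π sin(nx)cos(n'x) dx = ½∫_0^π [sin((n+n')x) + sin((n−n')x)] dx, which is 0 when n+n' is even and 2n/(n²−n'²) when n+n' is odd (it need not vanish on (0, π)). For the constant mode: ∫_0^π 1 dx = π, ∫_0^π cos(nx) dx = 0, ∫_0^π sin(nx) dx = (1−(−1)^n)/n.
  u² squared terms: (5)²·∫1 dx = 25·π = 25*π;  (-3)²·∫sin(3x)² dx = 9·π/2 = 9*π/2;  (4)²·∫sin(x)² dx = 16·π/2 = 8*π.
  u² cross terms: 2·(5)·(-3)·∫1·sin(3x) dx = -30·(2/3) = -20;  2·(5)·(4)·∫1·sin(x) dx = 40·(2) = 80;  2·(-3)·(4)·∫sin(3x)·sin(x) dx = -24·(0) = 0.
  So ∫_0^π u² dx = 25*π + 9*π/2 + 8*π − 20 + 80 + 0 = 60 + 75*π/2.
  (u')² squared terms: (-9)²·∫cos(3x)² dx = 81·π/2 = 81*π/2;  (4)²·∫cos(x)² dx = 16·π/2 = 8*π.
  (u')² cross terms: 2·(-9)·(4)·∫cos(3x)·cos(x) dx = -72·(0) = 0.
  So ∫_0^π (u')² dx = 81*π/2 + 8*π + 0 = 97*π/2.
||u||_{H^1}^2 = (60 + 75*π/2) + (97*π/2) = 60 + 86*π.


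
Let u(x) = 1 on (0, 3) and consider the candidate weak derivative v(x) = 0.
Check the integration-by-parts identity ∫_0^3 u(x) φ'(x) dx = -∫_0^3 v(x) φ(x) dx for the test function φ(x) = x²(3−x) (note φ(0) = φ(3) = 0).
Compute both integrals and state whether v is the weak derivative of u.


LHS = 0, RHS = 0. Yes, v = u' weakly.

u(x) = 1, classical derivative u'(x) = 0.
φ(x) = x²(3−x), so φ'(x) = 3*x*(2 - x).
Note φ(0) = φ(3) = 0, so the boundary term u·φ vanishes.
LHS = ∫_0^3 u(x) φ'(x) dx = ∫_0^3 (-3*x^2 + 6*x) dx. Term by term:
  ∫_0^3 -3*x^2 dx = -27;  ∫_0^3 6*x dx = 27.
Sum: -27 + 27 = 0.
So LHS = 0.
∫_0^3 v(x) φ(x) dx = ∫_0^3 (0) dx. Term by term:
  ∫_0^3 0 dx = 0.
So RHS = -∫_0^3 v(x) φ(x) dx = 0.
LHS = RHS, so the identity holds for this test φ.
Moreover u is smooth here and v(x) = u'(x) = 0 pointwise, so the identity holds for every test function. Hence v is the weak derivative of u.


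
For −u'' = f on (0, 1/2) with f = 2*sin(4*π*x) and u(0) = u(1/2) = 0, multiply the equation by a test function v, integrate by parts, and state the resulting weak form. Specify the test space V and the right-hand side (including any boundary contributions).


V = H^1_0(0, 1/2) (so v(0) = v(1/2) = 0); weak form: ∫_0^1/2 u'v' dx = ∫_0^1/2 (2*sin(4*π*x)) v dx for all v ∈ V.

Multiply both sides by a test function v and integrate from 0 to 1/2:
  ∫_0^1/2 −u''(x) v(x) dx = ∫_0^1/2 f(x) v(x) dx.
Integrate the LHS by parts once:
  ∫_0^1/2 −u'' v dx = −[u'(x) v(x)]_0^1/2 + ∫_0^1/2 u'(x) v'(x) dx.
Thus ∫_0^1/2 u'(x) v'(x) dx = ∫_0^1/2 f(x) v(x) dx + [u'(x) v(x)]_0^1/2.
Choose V so that boundary terms are either known or forced to vanish.
u is Dirichlet: u(0) = u(1/2) = 0. Let V = H^1_0(0, 1/2); then v(0) = v(1/2) = 0, and [u' v]_0^1/2 = 0.
Weak formulation: find u (satisfying any essential BC) such that ∫_0^1/2 u'(x) v'(x) dx = ∫_0^1/2 f v dx for all v ∈ V.
Substituting f(x) = 2*sin(4*π*x), the right-hand side is ∫_0^1/2 (2*sin(4*π*x)) v dx.


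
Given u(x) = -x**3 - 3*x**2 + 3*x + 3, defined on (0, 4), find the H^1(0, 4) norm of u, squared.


||u||_{H^1}^2 = 342376/35

The H^1 norm (squared) on an interval (0, L) is
  ||u||_{H^1}^2 = ∫_0^L u(x)^2 dx + ∫_0^L u'(x)^2 dx.
Compute u'(x) = -3*x**2 - 6*x + 3.
Then u(x)^2 = x**6 + 6*x**5 + 3*x**4 - 24*x**3 - 9*x**2 + 18*x + 9 and u'(x)^2 = 9*x**4 + 36*x**3 + 18*x**2 - 36*x + 9.
Integrate each monomial from 0 to 4 using ∫_0^4 c·x^n dx = c·4^(n+1)/(n+1):
  ∫_0^4 u(x)^2 dx = ∫_0^4 (x^6 + 6*x^5 + 3*x^4 - 24*x^3 - 9*x^2 + 18*x + 9) dx. Term by term:
    ∫_0^4 x^6 dx = 16384/7;  ∫_0^4 6*x^5 dx = 4096;  ∫_0^4 3*x^4 dx = 3072/5;
    ∫_0^4 -24*x^3 dx = -1536;  ∫_0^4 -9*x^2 dx = -192;  ∫_0^4 18*x dx = 144;
    ∫_0^4 9 dx = 36.
  Sum: 16384/7 + 4096 + 3072/5 − 1536 − 192 + 144 + 36 = 192604/35.
  ∫_0^4 u'(x)^2 dx = ∫_0^4 (9*x^4 + 36*x^3 + 18*x^2 - 36*x + 9) dx. Term by term:
    ∫_0^4 9*x^4 dx = 9216/5;  ∫_0^4 36*x^3 dx = 2304;  ∫_0^4 18*x^2 dx = 384;
    ∫_0^4 -36*x dx = -288;  ∫_0^4 9 dx = 36.
  Sum: 9216/5 + 2304 + 384 − 288 + 36 = 21396/5.
Adding: ||u||_{H^1}^2 = 192604/35 + 21396/5 = 342376/35.


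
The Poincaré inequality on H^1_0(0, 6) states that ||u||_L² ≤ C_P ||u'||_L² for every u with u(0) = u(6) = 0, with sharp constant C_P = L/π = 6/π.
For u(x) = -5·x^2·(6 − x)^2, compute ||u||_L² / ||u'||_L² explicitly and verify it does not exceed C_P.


||u||_L² / ||u'||_L² = sqrt(3) < C_P = 6/π.

u(x) = -5·x^2·(6 − x)^2, so u'(x) = 20*x*(-x^2 + 9*x - 18).
u(x) = -5·x^2·(6 − x)^2 vanishes at x = 0 and x = 6, so u ∈ H^1_0(0, 6). Differentiate via the product rule and integrate the resulting polynomials term by term.
  ∫_0^6 u² dx = ∫_0^6 (25*x^8 - 600*x^7 + 5400*x^6 - 21600*x^5 + 32400*x^4) dx. Term by term:
    ∫_0^6 25*x^8 dx = 27993600;  ∫_0^6 -600*x^7 dx = -125971200;  ∫_0^6 5400*x^6 dx = 1511654400/7;
    ∫_0^6 -21600*x^5 dx = -167961600;  ∫_0^6 32400*x^4 dx = 50388480.
  Sum: 27993600 − 125971200 + 1511654400/7 − 167961600 + 50388480 = 2799360/7.
  ∫_0^6 (u')² dx = ∫_0^6 (400*x^6 - 7200*x^5 + 46800*x^4 - 129600*x^3 + 129600*x^2) dx. Term by term:
    ∫_0^6 400*x^6 dx = 111974400/7;  ∫_0^6 -7200*x^5 dx = -55987200;  ∫_0^6 46800*x^4 dx = 72783360;
    ∫_0^6 -129600*x^3 dx = -41990400;  ∫_0^6 129600*x^2 dx = 9331200.
  Sum: 111974400/7 − 55987200 + 72783360 − 41990400 + 9331200 = 933120/7.
∫_0^6 u² dx = 2799360/7, so ||u||_L² = 432*sqrt(105)/7.
∫_0^6 (u')² dx = 933120/7, so ||u'||_L² = 432*sqrt(35)/7.
Ratio ||u||_L² / ||u'||_L² = sqrt(3).
Sharp Poincaré constant on H^1_0(0, 6) is C_P = L/π = 6/π, achieved by sin(π/6·x).
A polynomial bump cannot attain the sharp Poincaré constant (only the first sine eigenfunction does), so the ratio is strictly less than C_P, consistent with ||u||_L² ≤ C_P ||u'||_L².


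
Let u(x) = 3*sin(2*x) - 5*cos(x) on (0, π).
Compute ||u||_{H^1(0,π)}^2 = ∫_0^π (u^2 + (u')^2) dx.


||u||_{H^1(0,π)}^2 = -80 + 95*π/2

u'(x) = 5*sin(x) + 6*cos(2*x).
Expand u² and (u')² and integrate term by term on (0, π), using: for integers n ≥ 1, ∫_0^π sin²(nx) dx = ∫_0^π cos²(nx) dx = π/2; for n ≠ n', ∫_0^π sin(nx)sin(n'x) dx = ∫_0^π cos(nx)cos(n'x) dx = 0; and by product-to-sum, ∫_0^π sin(nx)cos(n'x) dx = ½∫_0^π [sin((n+n')x) + sin((n−n')x)] dx, which is 0 when n+n' is even and 2n/(n²−n'²) when n+n' is odd (it need not vanish on (0, π)).
  u² squared terms: (-5)²·∫cos(x)² dx = 25·π/2 = 25*π/2;  (3)²·∫sin(2x)² dx = 9·π/2 = 9*π/2.
  u² cross terms: 2·(-5)·(3)·∫cos(x)·sin(2x) dx = -30·(4/3) = -40.
  So ∫_0^π u² dx = 25*π/2 + 9*π/2 − 40 = -40 + 17*π.
  (u')² squared terms: (5)²·∫sin(x)² dx = 25·π/2 = 25*π/2;  (6)²·∫cos(2x)² dx = 36·π/2 = 18*π.
  (u')² cross terms: 2·(5)·(6)·∫sin(x)·cos(2x) dx = 60·(-2/3) = -40.
  So ∫_0^π (u')² dx = 25*π/2 + 18*π − 40 = -40 + 61*π/2.
||u||_{H^1}^2 = (-40 + 17*π) + (-40 + 61*π/2) = -80 + 95*π/2.


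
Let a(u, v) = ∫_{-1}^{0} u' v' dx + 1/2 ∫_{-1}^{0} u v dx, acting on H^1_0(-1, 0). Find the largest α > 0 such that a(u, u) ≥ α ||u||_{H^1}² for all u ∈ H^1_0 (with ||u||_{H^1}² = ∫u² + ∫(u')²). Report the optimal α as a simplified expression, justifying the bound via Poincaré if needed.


α = (1/2 + π^2)/(1 + π^2)

Coercivity of a(·,·) on H^1_0(-1, 0) means a(u, u) ≥ α ||u||_{H^1}² for every u ∈ H^1_0.
The interval has length L = 1, and Poincaré/coercivity depend only on L. Here a(u, u) = ∫(u')² + (1/2)·∫u².
Here 0 < c = 1/2 < 1. The condition a(u,u) ≥ α||u||_{H^1}² reads (1−α)∫(u')² ≥ (α−c)∫u². Any admissible α is ≤ 1 (rapidly oscillating u have ∫u²/∫(u')² → 0), and α = 1 would force 0 ≥ (1−c)∫u², impossible since c < 1; so 1−α > 0. By the sharp Poincaré inequality on H^1_0 of an interval of length L, ∫(u')² ≥ (π/L)²∫u² with equality for the first sine mode sin(π(x−x₀)/L) (x₀ the left endpoint), so the inequality holds for all u iff (1−α)(π/L)² ≥ α − c, i.e. α ≤ ((π/L)² + c)/((π/L)² + 1) = (1 + c(L/π)²)/(1 + (L/π)²). With (π/L)² = π^2 and c = 1/2, the largest admissible constant is α = ((π/L)² + c)/((π/L)² + 1).
Simplifying, α = (1/2 + π^2)/(1 + π^2).


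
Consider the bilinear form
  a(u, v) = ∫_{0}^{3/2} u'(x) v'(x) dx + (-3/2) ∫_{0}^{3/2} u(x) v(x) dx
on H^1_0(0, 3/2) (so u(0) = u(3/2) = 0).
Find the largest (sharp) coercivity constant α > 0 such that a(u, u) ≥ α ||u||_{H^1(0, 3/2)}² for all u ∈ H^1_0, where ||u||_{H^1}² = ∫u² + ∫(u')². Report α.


α = (-27 + 8*π^2)/(2*(9 + 4*π^2))

Coercivity of a(·,·) on H^1_0(0, 3/2) means a(u, u) ≥ α ||u||_{H^1}² for every u ∈ H^1_0.
The interval has length L = 3/2, and Poincaré/coercivity depend only on L. Here a(u, u) = ∫(u')² + (-3/2)·∫u².
Here c = -3/2 < 0 with |c| < (π/L)² = 4*π^2/9, so coercivity still holds. The condition a(u,u) ≥ α||u||_{H^1}² reads (1−α)∫(u')² ≥ (α−c)∫u². Any admissible α is ≤ 1 (rapidly oscillating u have ∫u²/∫(u')² → 0), and α = 1 would force 0 ≥ (1−c)∫u², impossible since c < 1; so 1−α > 0. By the sharp Poincaré inequality on H^1_0 of an interval of length L, ∫(u')² ≥ (π/L)²∫u² with equality for the first sine mode sin(π(x−x₀)/L) (x₀ the left endpoint), so the inequality holds for all u iff (1−α)(π/L)² ≥ α − c, i.e. α ≤ ((π/L)² + c)/((π/L)² + 1) = (1 + c(L/π)²)/(1 + (L/π)²). (Direct route, valid since c ≤ 0: Poincaré gives c∫u² ≥ c(L/π)²∫(u')², so a(u,u) ≥ (1 + c(L/π)²)∫(u')², while ||u||_{H^1}² ≤ (1 + (L/π)²)∫(u')²; dividing yields the same α.) With (π/L)² = 4*π^2/9 and c = -3/2, the largest admissible constant is α = ((π/L)² + c)/((π/L)² + 1).
Simplifying, α = (-27 + 8*π^2)/(2*(9 + 4*π^2)).


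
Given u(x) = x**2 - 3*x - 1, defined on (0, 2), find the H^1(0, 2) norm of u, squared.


||u||_{H^1}^2 = 296/15

The H^1 norm (squared) on an interval (0, L) is
  ||u||_{H^1}^2 = ∫_0^L u(x)^2 dx + ∫_0^L u'(x)^2 dx.
Compute u'(x) = 2*x - 3.
Then u(x)^2 = x**4 - 6*x**3 + 7*x**2 + 6*x + 1 and u'(x)^2 = 4*x**2 - 12*x + 9.
Integrate each monomial from 0 to 2 using ∫_0^2 c·x^n dx = c·2^(n+1)/(n+1):
  ∫_0^2 u(x)^2 dx = ∫_0^2 (x^4 - 6*x^3 + 7*x^2 + 6*x + 1) dx. Term by term:
    ∫_0^2 x^4 dx = 32/5;  ∫_0^2 -6*x^3 dx = -24;  ∫_0^2 7*x^2 dx = 56/3;
    ∫_0^2 6*x dx = 12;  ∫_0^2 1 dx = 2.
  Sum: 32/5 − 24 + 56/3 + 12 + 2 = 226/15.
  ∫_0^2 u'(x)^2 dx = ∫_0^2 (4*x^2 - 12*x + 9) dx. Term by term:
    ∫_0^2 4*x^2 dx = 32/3;  ∫_0^2 -12*x dx = -24;  ∫_0^2 9 dx = 18.
  Sum: 32/3 − 24 + 18 = 14/3.
Adding: ||u||_{H^1}^2 = 226/15 + 14/3 = 296/15.


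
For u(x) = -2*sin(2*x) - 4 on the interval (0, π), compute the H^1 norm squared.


||u||_{H^1(0,π)}^2 = 26*π

u'(x) = -4*cos(2*x).
Expand u² and (u')² and integrate term by term on (0, π), using: for integers n ≥ 1, ∫_0^π sin²(nx) dx = ∫_0^π cos²(nx) dx = π/2; for n ≠ n', ∫_0^π sin(nx)sin(n'x) dx = ∫_0^π cos(nx)cos(n'x) dx = 0; and by product-to-sum, ∫_0^π sin(nx)cos(n'x) dx = ½∫_0^π [sin((n+n')x) + sin((n−n')x)] dx, which is 0 when n+n' is even and 2n/(n²−n'²) when n+n' is odd (it need not vanish on (0, π)). For the constant mode: ∫_0^π 1 dx = π, ∫_0^π cos(nx) dx = 0, ∫_0^π sin(nx) dx = (1−(−1)^n)/n.
  u² squared terms: (-4)²·∫1 dx = 16·π = 16*π;  (-2)²·∫sin(2x)² dx = 4·π/2 = 2*π.
  u² cross terms: 2·(-4)·(-2)·∫1·sin(2x) dx = 16·(0) = 0.
  So ∫_0^π u² dx = 16*π + 2*π + 0 = 18*π.
  (u')² squared terms: (-4)²·∫cos(2x)² dx = 16·π/2 = 8*π.
  So ∫_0^π (u')² dx = 8*π.
||u||_{H^1}^2 = (18*π) + (8*π) = 26*π.


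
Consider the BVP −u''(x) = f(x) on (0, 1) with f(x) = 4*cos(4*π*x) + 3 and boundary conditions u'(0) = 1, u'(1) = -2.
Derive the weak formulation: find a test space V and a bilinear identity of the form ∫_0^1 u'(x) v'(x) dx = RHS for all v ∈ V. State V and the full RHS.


V = H^1(0, 1) (v unrestricted at boundary; u is determined up to an additive constant); weak form: ∫_0^1 u'v' dx = ∫_0^1 (4*cos(4*π*x) + 3) v dx − 2·v(1) − v(0) for all v ∈ V.

Multiply both sides by a test function v and integrate from 0 to 1:
  ∫_0^1 −u''(x) v(x) dx = ∫_0^1 f(x) v(x) dx.
Integrate the LHS by parts once:
  ∫_0^1 −u'' v dx = −[u'(x) v(x)]_0^1 + ∫_0^1 u'(x) v'(x) dx.
Thus ∫_0^1 u'(x) v'(x) dx = ∫_0^1 f(x) v(x) dx + [u'(x) v(x)]_0^1.
Choose V so that boundary terms are either known or forced to vanish.
u has inhomogeneous Neumann u'(0) = 1, u'(1) = -2. [u' v]_0^1 = (-2)·v(1) − (1)·v(0) = − 2·v(1) − v(0). Take V = H^1(0, 1); boundary term becomes part of RHS.
Weak formulation: find u (satisfying any essential BC) such that ∫_0^1 u'(x) v'(x) dx = ∫_0^1 f v dx − 2·v(1) − v(0) for all v ∈ V (Neumann data are natural BCs: they enter the RHS as boundary terms).
Substituting f(x) = 4*cos(4*π*x) + 3, the right-hand side is ∫_0^1 (4*cos(4*π*x) + 3) v dx − 2·v(1) − v(0).
Compatibility check (pure Neumann): taking v ≡ 1 ∈ V gives 0 = ∫_0^1 f dx + (-2) − (1), i.e. ∫_0^1 f dx must equal u'(0) − u'(1) = 3. Indeed ∫_0^1 (4*cos(4*π*x) + 3) dx = 3, so the data are compatible. The solution is then unique only up to an additive constant (fix it e.g. by requiring ∫_0^1 u dx = 0).


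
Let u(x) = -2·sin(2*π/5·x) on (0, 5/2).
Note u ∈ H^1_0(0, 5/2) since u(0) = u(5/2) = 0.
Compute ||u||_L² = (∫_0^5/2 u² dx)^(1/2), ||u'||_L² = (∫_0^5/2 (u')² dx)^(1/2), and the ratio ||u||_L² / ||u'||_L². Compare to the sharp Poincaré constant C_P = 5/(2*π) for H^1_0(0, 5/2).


||u||_L² / ||u'||_L² = 5/(2*π) = C_P.

u(x) = -2·sin(2*π/5·x), so u'(x) = -4*π*cos(2*π*x/5)/5.
Writing u(x) = A·sin(kπx/L) with A = -2 and k = 1, use ∫_0^L sin²(kπx/L) dx = L/2 and ∫_0^L cos²(kπx/L) dx = L/2.
u² = 4·sin²(2*π/5·x) and (u')² = 16*π^2/25·cos²(2*π/5·x), and each of sin², cos² integrates to L/2 = 5/4 over (0, 5/2).
∫_0^5/2 u² dx = 5, so ||u||_L² = sqrt(5).
∫_0^5/2 (u')² dx = 4*π^2/5, so ||u'||_L² = 2*sqrt(5)*π/5.
Ratio ||u||_L² / ||u'||_L² = 5/(2*π).
Sharp Poincaré constant on H^1_0(0, 5/2) is C_P = L/π = 5/(2*π), achieved by sin(2*π/5·x).
This is the k = 1 eigenfunction (up to amplitude), so the ratio equals the sharp Poincaré constant exactly.


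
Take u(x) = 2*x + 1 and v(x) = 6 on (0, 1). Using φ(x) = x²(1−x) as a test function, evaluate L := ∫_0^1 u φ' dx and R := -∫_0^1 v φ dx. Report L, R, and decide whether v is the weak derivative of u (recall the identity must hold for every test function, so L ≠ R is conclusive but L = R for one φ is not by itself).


LHS = -1/6, RHS = -1/2. No, v is not the weak derivative of u.

u(x) = 2*x + 1, classical derivative u'(x) = 2.
φ(x) = x²(1−x), so φ'(x) = x*(2 - 3*x).
Note φ(0) = φ(1) = 0, so the boundary term u·φ vanishes.
LHS = ∫_0^1 u(x) φ'(x) dx = ∫_0^1 (-6*x^3 + x^2 + 2*x) dx. Term by term:
  ∫_0^1 -6*x^3 dx = -3/2;  ∫_0^1 x^2 dx = 1/3;  ∫_0^1 2*x dx = 1.
Sum: -3/2 + 1/3 + 1 = -1/6.
So LHS = -1/6.
∫_0^1 v(x) φ(x) dx = ∫_0^1 (-6*x^3 + 6*x^2) dx. Term by term:
  ∫_0^1 -6*x^3 dx = -3/2;  ∫_0^1 6*x^2 dx = 2.
Sum: -3/2 + 2 = 1/2.
So RHS = -∫_0^1 v(x) φ(x) dx = -1/2.
LHS − RHS = 1/3 ≠ 0, so the identity fails.
(For a valid weak derivative the identity must hold for EVERY test function, in particular this one. The failure shows v is NOT the weak derivative of u.)
Correct weak derivative would be u'(x) = 2.


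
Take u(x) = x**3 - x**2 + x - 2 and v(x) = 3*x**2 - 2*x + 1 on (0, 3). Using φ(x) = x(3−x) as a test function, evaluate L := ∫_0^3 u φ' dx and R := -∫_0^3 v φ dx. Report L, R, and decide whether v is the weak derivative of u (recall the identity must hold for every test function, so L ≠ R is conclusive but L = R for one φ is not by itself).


LHS = -549/20, RHS = -549/20. Yes, v = u' weakly.

u(x) = x**3 - x**2 + x - 2, classical derivative u'(x) = 3*x**2 - 2*x + 1.
φ(x) = x(3−x), so φ'(x) = 3 - 2*x.
Note φ(0) = φ(3) = 0, so the boundary term u·φ vanishes.
LHS = ∫_0^3 u(x) φ'(x) dx = ∫_0^3 (-2*x^4 + 5*x^3 - 5*x^2 + 7*x - 6) dx. Term by term:
  ∫_0^3 -2*x^4 dx = -486/5;  ∫_0^3 5*x^3 dx = 405/4;  ∫_0^3 -5*x^2 dx = -45;
  ∫_0^3 7*x dx = 63/2;  ∫_0^3 -6 dx = -18.
Sum: -486/5 + 405/4 − 45 + 63/2 − 18 = -549/20.
So LHS = -549/20.
∫_0^3 v(x) φ(x) dx = ∫_0^3 (-3*x^4 + 11*x^3 - 7*x^2 + 3*x) dx. Term by term:
  ∫_0^3 -3*x^4 dx = -729/5;  ∫_0^3 11*x^3 dx = 891/4;  ∫_0^3 -7*x^2 dx = -63;
  ∫_0^3 3*x dx = 27/2.
Sum: -729/5 + 891/4 − 63 + 27/2 = 549/20.
So RHS = -∫_0^3 v(x) φ(x) dx = -549/20.
LHS = RHS, so the identity holds for this test φ.
Moreover u is smooth here and v(x) = u'(x) = 3*x**2 - 2*x + 1 pointwise, so the identity holds for every test function. Hence v is the weak derivative of u.


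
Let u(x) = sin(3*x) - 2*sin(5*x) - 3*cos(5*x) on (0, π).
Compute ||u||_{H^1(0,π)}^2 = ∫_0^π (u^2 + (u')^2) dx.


||u||_{H^1(0,π)}^2 = 174*π

u'(x) = 15*sin(5*x) + 3*cos(3*x) - 10*cos(5*x).
Expand u² and (u')² and integrate term by term on (0, π), using: for integers n ≥ 1, ∫_0^π sin²(nx) dx = ∫_0^π cos²(nx) dx = π/2; for n ≠ n', ∫_0^π sin(nx)sin(n'x) dx = ∫_0^π cos(nx)cos(n'x) dx = 0; and by product-to-sum, ∫_0^π sin(nx)cos(n'x) dx = ½∫_0^π [sin((n+n')x) + sin((n−n')x)] dx, which is 0 when n+n' is even and 2n/(n²−n'²) when n+n' is odd (it need not vanish on (0, π)).
  u² squared terms: (-3)²·∫cos(5x)² dx = 9·π/2 = 9*π/2;  (-2)²·∫sin(5x)² dx = 4·π/2 = 2*π;  (1)²·∫sin(3x)² dx = 1·π/2 = π/2.
  u² cross terms: 2·(-3)·(-2)·∫cos(5x)·sin(5x) dx = 12·(0) = 0;  2·(-3)·(1)·∫cos(5x)·sin(3x) dx = -6·(0) = 0;  2·(-2)·(1)·∫sin(5x)·sin(3x) dx = -4·(0) = 0.
  So ∫_0^π u² dx = 9*π/2 + 2*π + π/2 + 0 + 0 + 0 = 7*π.
  (u')² squared terms: (-10)²·∫cos(5x)² dx = 100·π/2 = 50*π;  (3)²·∫cos(3x)² dx = 9·π/2 = 9*π/2;  (15)²·∫sin(5x)² dx = 225·π/2 = 225*π/2.
  (u')² cross terms: 2·(-10)·(3)·∫cos(5x)·cos(3x) dx = -60·(0) = 0;  2·(-10)·(15)·∫cos(5x)·sin(5x) dx = -300·(0) = 0;  2·(3)·(15)·∫cos(3x)·sin(5x) dx = 90·(0) = 0.
  So ∫_0^π (u')² dx = 50*π + 9*π/2 + 225*π/2 + 0 + 0 + 0 = 167*π.
||u||_{H^1}^2 = (7*π) + (167*π) = 174*π.


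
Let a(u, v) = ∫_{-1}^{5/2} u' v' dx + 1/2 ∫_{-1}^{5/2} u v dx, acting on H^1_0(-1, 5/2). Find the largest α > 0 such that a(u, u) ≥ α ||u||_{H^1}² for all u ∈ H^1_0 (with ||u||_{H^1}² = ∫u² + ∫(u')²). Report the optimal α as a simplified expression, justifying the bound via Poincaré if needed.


α = (49 + 8*π^2)/(2*(4*π^2 + 49))

Coercivity of a(·,·) on H^1_0(-1, 5/2) means a(u, u) ≥ α ||u||_{H^1}² for every u ∈ H^1_0.
The interval has length L = 7/2, and Poincaré/coercivity depend only on L. Here a(u, u) = ∫(u')² + (1/2)·∫u².
Here 0 < c = 1/2 < 1. The condition a(u,u) ≥ α||u||_{H^1}² reads (1−α)∫(u')² ≥ (α−c)∫u². Any admissible α is ≤ 1 (rapidly oscillating u have ∫u²/∫(u')² → 0), and α = 1 would force 0 ≥ (1−c)∫u², impossible since c < 1; so 1−α > 0. By the sharp Poincaré inequality on H^1_0 of an interval of length L, ∫(u')² ≥ (π/L)²∫u² with equality for the first sine mode sin(π(x−x₀)/L) (x₀ the left endpoint), so the inequality holds for all u iff (1−α)(π/L)² ≥ α − c, i.e. α ≤ ((π/L)² + c)/((π/L)² + 1) = (1 + c(L/π)²)/(1 + (L/π)²). With (π/L)² = 4*π^2/49 and c = 1/2, the largest admissible constant is α = ((π/L)² + c)/((π/L)² + 1).
Simplifying, α = (49 + 8*π^2)/(2*(4*π^2 + 49)).


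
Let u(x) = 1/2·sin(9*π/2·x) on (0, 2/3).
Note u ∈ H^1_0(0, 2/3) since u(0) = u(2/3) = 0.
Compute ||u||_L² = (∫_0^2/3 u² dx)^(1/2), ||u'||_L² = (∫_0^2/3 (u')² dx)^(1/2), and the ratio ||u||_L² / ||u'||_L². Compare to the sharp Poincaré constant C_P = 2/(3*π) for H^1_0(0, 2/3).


||u||_L² / ||u'||_L² = 2/(9*π) < C_P = 2/(3*π).

u(x) = 1/2·sin(9*π/2·x), so u'(x) = 9*π*cos(9*π*x/2)/4.
Writing u(x) = A·sin(kπx/L) with A = 1/2 and k = 3, use ∫_0^L sin²(kπx/L) dx = L/2 and ∫_0^L cos²(kπx/L) dx = L/2.
u² = 1/4·sin²(9*π/2·x) and (u')² = 81*π^2/16·cos²(9*π/2·x), and each of sin², cos² integrates to L/2 = 1/3 over (0, 2/3).
∫_0^2/3 u² dx = 1/12, so ||u||_L² = sqrt(3)/6.
∫_0^2/3 (u')² dx = 27*π^2/16, so ||u'||_L² = 3*sqrt(3)*π/4.
Ratio ||u||_L² / ||u'||_L² = 2/(9*π).
Sharp Poincaré constant on H^1_0(0, 2/3) is C_P = L/π = 2/(3*π), achieved by sin(3*π/2·x).
This is the k = 3 harmonic; the ratio L/(kπ) is strictly less than C_P = L/π, consistent with the sharp inequality ||u||_L² ≤ C_P ||u'||_L².


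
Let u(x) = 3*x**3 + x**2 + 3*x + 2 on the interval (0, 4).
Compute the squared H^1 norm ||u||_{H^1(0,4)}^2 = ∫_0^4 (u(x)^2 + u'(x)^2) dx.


||u||_{H^1}^2 = 1067972/21

The H^1 norm (squared) on an interval (0, L) is
  ||u||_{H^1}^2 = ∫_0^L u(x)^2 dx + ∫_0^L u'(x)^2 dx.
Compute u'(x) = 9*x**2 + 2*x + 3.
Then u(x)^2 = 9*x**6 + 6*x**5 + 19*x**4 + 18*x**3 + 13*x**2 + 12*x + 4 and u'(x)^2 = 81*x**4 + 36*x**3 + 58*x**2 + 12*x + 9.
Integrate each monomial from 0 to 4 using ∫_0^4 c·x^n dx = c·4^(n+1)/(n+1):
  ∫_0^4 u(x)^2 dx = ∫_0^4 (9*x^6 + 6*x^5 + 19*x^4 + 18*x^3 + 13*x^2 + 12*x + 4) dx. Term by term:
    ∫_0^4 9*x^6 dx = 147456/7;  ∫_0^4 6*x^5 dx = 4096;  ∫_0^4 19*x^4 dx = 19456/5;
    ∫_0^4 18*x^3 dx = 1152;  ∫_0^4 13*x^2 dx = 832/3;  ∫_0^4 12*x dx = 96;
    ∫_0^4 4 dx = 16.
  Sum: 147456/7 + 4096 + 19456/5 + 1152 + 832/3 + 96 + 16 = 3212336/105.
  ∫_0^4 u'(x)^2 dx = ∫_0^4 (81*x^4 + 36*x^3 + 58*x^2 + 12*x + 9) dx. Term by term:
    ∫_0^4 81*x^4 dx = 82944/5;  ∫_0^4 36*x^3 dx = 2304;  ∫_0^4 58*x^2 dx = 3712/3;
    ∫_0^4 12*x dx = 96;  ∫_0^4 9 dx = 36.
  Sum: 82944/5 + 2304 + 3712/3 + 96 + 36 = 303932/15.
Adding: ||u||_{H^1}^2 = 3212336/105 + 303932/15 = 1067972/21.


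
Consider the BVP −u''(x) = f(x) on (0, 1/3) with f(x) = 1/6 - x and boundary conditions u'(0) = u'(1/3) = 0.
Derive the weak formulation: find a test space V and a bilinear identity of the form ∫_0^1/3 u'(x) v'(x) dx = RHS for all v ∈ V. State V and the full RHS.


V = H^1(0, 1/3) (no boundary constraint on v; u is determined up to an additive constant); weak form: ∫_0^1/3 u'v' dx = ∫_0^1/3 (1/6 - x) v dx for all v ∈ V.

Multiply both sides by a test function v and integrate from 0 to 1/3:
  ∫_0^1/3 −u''(x) v(x) dx = ∫_0^1/3 f(x) v(x) dx.
Integrate the LHS by parts once:
  ∫_0^1/3 −u'' v dx = −[u'(x) v(x)]_0^1/3 + ∫_0^1/3 u'(x) v'(x) dx.
Thus ∫_0^1/3 u'(x) v'(x) dx = ∫_0^1/3 f(x) v(x) dx + [u'(x) v(x)]_0^1/3.
Choose V so that boundary terms are either known or forced to vanish.
u has homogeneous Neumann: u'(0) = u'(1/3) = 0. So [u' v]_0^1/3 = 0·v(1/3) − 0·v(0) = 0 for any v; take V = H^1(0, 1/3).
Weak formulation: find u (satisfying any essential BC) such that ∫_0^1/3 u'(x) v'(x) dx = ∫_0^1/3 f v dx for all v ∈ V (homogeneous Neumann, so boundary terms vanish).
Substituting f(x) = 1/6 - x, the right-hand side is ∫_0^1/3 (1/6 - x) v dx.
Compatibility check (pure Neumann): taking v ≡ 1 ∈ V gives 0 = ∫_0^1/3 f dx + (0) − (0), i.e. ∫_0^1/3 f dx must equal u'(0) − u'(1/3) = 0. Indeed ∫_0^1/3 (1/6 - x) dx = 0, so the data are compatible. The solution is then unique only up to an additive constant (fix it e.g. by requiring ∫_0^1/3 u dx = 0).


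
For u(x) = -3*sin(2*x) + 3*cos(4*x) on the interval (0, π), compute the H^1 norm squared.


||u||_{H^1(0,π)}^2 = 99*π

u'(x) = -12*sin(4*x) - 6*cos(2*x).
Expand u² and (u')² and integrate term by term on (0, π), using: for integers n ≥ 1, ∫_0^π sin²(nx) dx = ∫_0^π cos²(nx) dx = π/2; for n ≠ n', ∫_0^π sin(nx)sin(n'x) dx = ∫_0^π cos(nx)cos(n'x) dx = 0; and by product-to-sum, ∫_0^π sin(nx)cos(n'x) dx = ½∫_0^π [sin((n+n')x) + sin((n−n')x)] dx, which is 0 when n+n' is even and 2n/(n²−n'²) when n+n' is odd (it need not vanish on (0, π)).
  u² squared terms: (-3)²·∫sin(2x)² dx = 9·π/2 = 9*π/2;  (3)²·∫cos(4x)² dx = 9·π/2 = 9*π/2.
  u² cross terms: 2·(-3)·(3)·∫sin(2x)·cos(4x) dx = -18·(0) = 0.
  So ∫_0^π u² dx = 9*π/2 + 9*π/2 + 0 = 9*π.
  (u')² squared terms: (-12)²·∫sin(4x)² dx = 144·π/2 = 72*π;  (-6)²·∫cos(2x)² dx = 36·π/2 = 18*π.
  (u')² cross terms: 2·(-12)·(-6)·∫sin(4x)·cos(2x) dx = 144·(0) = 0.
  So ∫_0^π (u')² dx = 72*π + 18*π + 0 = 90*π.
||u||_{H^1}^2 = (9*π) + (90*π) = 99*π.


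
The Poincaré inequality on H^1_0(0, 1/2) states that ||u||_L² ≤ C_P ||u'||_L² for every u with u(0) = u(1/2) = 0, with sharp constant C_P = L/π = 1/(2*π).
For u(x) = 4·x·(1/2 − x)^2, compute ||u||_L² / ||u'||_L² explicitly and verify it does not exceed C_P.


||u||_L² / ||u'||_L² = sqrt(14)/28 < C_P = 1/(2*π).

u(x) = 4·x·(1/2 − x)^2, so u'(x) = (2*x - 1)*(6*x - 1).
u(x) = 4·x·(1/2 − x)^2 vanishes at x = 0 and x = 1/2, so u ∈ H^1_0(0, 1/2). Differentiate via the product rule and integrate the resulting polynomials term by term.
  ∫_0^1/2 u² dx = ∫_0^1/2 (16*x^6 - 32*x^5 + 24*x^4 - 8*x^3 + x^2) dx. Term by term:
    ∫_0^1/2 16*x^6 dx = 1/56;  ∫_0^1/2 -32*x^5 dx = -1/12;  ∫_0^1/2 24*x^4 dx = 3/20;
    ∫_0^1/2 -8*x^3 dx = -1/8;  ∫_0^1/2 x^2 dx = 1/24.
  Sum: 1/56 − 1/12 + 3/20 − 1/8 + 1/24 = 1/840.
  ∫_0^1/2 (u')² dx = ∫_0^1/2 (144*x^4 - 192*x^3 + 88*x^2 - 16*x + 1) dx. Term by term:
    ∫_0^1/2 144*x^4 dx = 9/10;  ∫_0^1/2 -192*x^3 dx = -3;  ∫_0^1/2 88*x^2 dx = 11/3;
    ∫_0^1/2 -16*x dx = -2;  ∫_0^1/2 1 dx = 1/2.
  Sum: 9/10 − 3 + 11/3 − 2 + 1/2 = 1/15.
∫_0^1/2 u² dx = 1/840, so ||u||_L² = sqrt(210)/420.
∫_0^1/2 (u')² dx = 1/15, so ||u'||_L² = sqrt(15)/15.
Ratio ||u||_L² / ||u'||_L² = sqrt(14)/28.
Sharp Poincaré constant on H^1_0(0, 1/2) is C_P = L/π = 1/(2*π), achieved by sin(2*π·x).
A polynomial bump cannot attain the sharp Poincaré constant (only the first sine eigenfunction does), so the ratio is strictly less than C_P, consistent with ||u||_L² ≤ C_P ||u'||_L².


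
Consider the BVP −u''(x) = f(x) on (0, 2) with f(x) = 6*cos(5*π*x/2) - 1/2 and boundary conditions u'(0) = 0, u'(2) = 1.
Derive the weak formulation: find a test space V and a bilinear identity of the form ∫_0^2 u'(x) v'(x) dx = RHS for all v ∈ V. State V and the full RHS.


V = H^1(0, 2) (v unrestricted at boundary; u is determined up to an additive constant); weak form: ∫_0^2 u'v' dx = ∫_0^2 (6*cos(5*π*x/2) - 1/2) v dx + v(2) for all v ∈ V.

Multiply both sides by a test function v and integrate from 0 to 2:
  ∫_0^2 −u''(x) v(x) dx = ∫_0^2 f(x) v(x) dx.
Integrate the LHS by parts once:
  ∫_0^2 −u'' v dx = −[u'(x) v(x)]_0^2 + ∫_0^2 u'(x) v'(x) dx.
Thus ∫_0^2 u'(x) v'(x) dx = ∫_0^2 f(x) v(x) dx + [u'(x) v(x)]_0^2.
Choose V so that boundary terms are either known or forced to vanish.
u has inhomogeneous Neumann u'(0) = 0, u'(2) = 1. [u' v]_0^2 = (1)·v(2) − (0)·v(0) = v(2). Take V = H^1(0, 2); boundary term becomes part of RHS.
Weak formulation: find u (satisfying any essential BC) such that ∫_0^2 u'(x) v'(x) dx = ∫_0^2 f v dx + v(2) for all v ∈ V (Neumann data are natural BCs: they enter the RHS as boundary terms).
Substituting f(x) = 6*cos(5*π*x/2) - 1/2, the right-hand side is ∫_0^2 (6*cos(5*π*x/2) - 1/2) v dx + v(2).
Compatibility check (pure Neumann): taking v ≡ 1 ∈ V gives 0 = ∫_0^2 f dx + (1) − (0), i.e. ∫_0^2 f dx must equal u'(0) − u'(2) = -1. Indeed ∫_0^2 (6*cos(5*π*x/2) - 1/2) dx = -1, so the data are compatible. The solution is then unique only up to an additive constant (fix it e.g. by requiring ∫_0^2 u dx = 0).


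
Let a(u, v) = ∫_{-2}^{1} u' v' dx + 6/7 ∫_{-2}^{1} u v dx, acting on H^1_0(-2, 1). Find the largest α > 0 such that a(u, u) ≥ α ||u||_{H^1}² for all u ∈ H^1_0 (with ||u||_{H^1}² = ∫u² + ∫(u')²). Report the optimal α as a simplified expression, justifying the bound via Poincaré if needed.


α = (54/7 + π^2)/(9 + π^2)

Coercivity of a(·,·) on H^1_0(-2, 1) means a(u, u) ≥ α ||u||_{H^1}² for every u ∈ H^1_0.
The interval has length L = 3, and Poincaré/coercivity depend only on L. Here a(u, u) = ∫(u')² + (6/7)·∫u².
Here 0 < c = 6/7 < 1. The condition a(u,u) ≥ α||u||_{H^1}² reads (1−α)∫(u')² ≥ (α−c)∫u². Any admissible α is ≤ 1 (rapidly oscillating u have ∫u²/∫(u')² → 0), and α = 1 would force 0 ≥ (1−c)∫u², impossible since c < 1; so 1−α > 0. By the sharp Poincaré inequality on H^1_0 of an interval of length L, ∫(u')² ≥ (π/L)²∫u² with equality for the first sine mode sin(π(x−x₀)/L) (x₀ the left endpoint), so the inequality holds for all u iff (1−α)(π/L)² ≥ α − c, i.e. α ≤ ((π/L)² + c)/((π/L)² + 1) = (1 + c(L/π)²)/(1 + (L/π)²). With (π/L)² = π^2/9 and c = 6/7, the largest admissible constant is α = ((π/L)² + c)/((π/L)² + 1).
Simplifying, α = (54/7 + π^2)/(9 + π^2).


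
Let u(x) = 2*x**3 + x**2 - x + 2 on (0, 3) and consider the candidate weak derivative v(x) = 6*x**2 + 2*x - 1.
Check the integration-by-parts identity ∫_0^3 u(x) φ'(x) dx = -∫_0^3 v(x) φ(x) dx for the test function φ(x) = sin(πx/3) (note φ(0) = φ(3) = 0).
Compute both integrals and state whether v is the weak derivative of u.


LHS = -174/π + 648/π^3, RHS = -174/π + 648/π^3. Yes, v = u' weakly.

u(x) = 2*x**3 + x**2 - x + 2, classical derivative u'(x) = 6*x**2 + 2*x - 1.
φ(x) = sin(πx/3), so φ'(x) = π*cos(π*x/3)/3.
Note φ(0) = φ(3) = 0, so the boundary term u·φ vanishes.
LHS = ∫_0^3 u(x) φ'(x) dx = ∫_0^3 (2*π*x^3*cos(π*x/3)/3 + π*x^2*cos(π*x/3)/3 - π*x*cos(π*x/3)/3 + 2*π*cos(π*x/3)/3) dx. Term by term:
  ∫_0^3 2*π*cos(π*x/3)/3 dx = 0;  ∫_0^3 -π*x*cos(π*x/3)/3 dx = 6/π;  ∫_0^3 π*x^2*cos(π*x/3)/3 dx = -18/π;
  ∫_0^3 2*π*x^3*cos(π*x/3)/3 dx = -162/π + 648/π^3.
Sum: 0 + 6/π − 18/π + -162/π + 648/π^3 = -174/π + 648/π^3.
So LHS = -174/π + 648/π^3.
∫_0^3 v(x) φ(x) dx = ∫_0^3 (6*x^2*sin(π*x/3) + 2*x*sin(π*x/3) - sin(π*x/3)) dx. Term by term:
  ∫_0^3 -sin(π*x/3) dx = -6/π;  ∫_0^3 2*x*sin(π*x/3) dx = 18/π;  ∫_0^3 6*x^2*sin(π*x/3) dx = -648/π^3 + 162/π.
Sum: -6/π + 18/π + -648/π^3 + 162/π = -648/π^3 + 174/π.
So RHS = -∫_0^3 v(x) φ(x) dx = -174/π + 648/π^3.
LHS = RHS, so the identity holds for this test φ.
Moreover u is smooth here and v(x) = u'(x) = 6*x**2 + 2*x - 1 pointwise, so the identity holds for every test function. Hence v is the weak derivative of u.


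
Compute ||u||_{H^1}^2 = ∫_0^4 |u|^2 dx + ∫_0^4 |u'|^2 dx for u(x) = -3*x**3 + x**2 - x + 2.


||u||_{H^1}^2 = 1131324/35

The H^1 norm (squared) on an interval (0, L) is
  ||u||_{H^1}^2 = ∫_0^L u(x)^2 dx + ∫_0^L u'(x)^2 dx.
Compute u'(x) = -9*x**2 + 2*x - 1.
Then u(x)^2 = 9*x**6 - 6*x**5 + 7*x**4 - 14*x**3 + 5*x**2 - 4*x + 4 and u'(x)^2 = 81*x**4 - 36*x**3 + 22*x**2 - 4*x + 1.
Integrate each monomial from 0 to 4 using ∫_0^4 c·x^n dx = c·4^(n+1)/(n+1):
  ∫_0^4 u(x)^2 dx = ∫_0^4 (9*x^6 - 6*x^5 + 7*x^4 - 14*x^3 + 5*x^2 - 4*x + 4) dx. Term by term:
    ∫_0^4 9*x^6 dx = 147456/7;  ∫_0^4 -6*x^5 dx = -4096;  ∫_0^4 7*x^4 dx = 7168/5;
    ∫_0^4 -14*x^3 dx = -896;  ∫_0^4 5*x^2 dx = 320/3;  ∫_0^4 -4*x dx = -32;
    ∫_0^4 4 dx = 16.
  Sum: 147456/7 − 4096 + 7168/5 − 896 + 320/3 − 32 + 16 = 1847728/105.
  ∫_0^4 u'(x)^2 dx = ∫_0^4 (81*x^4 - 36*x^3 + 22*x^2 - 4*x + 1) dx. Term by term:
    ∫_0^4 81*x^4 dx = 82944/5;  ∫_0^4 -36*x^3 dx = -2304;  ∫_0^4 22*x^2 dx = 1408/3;
    ∫_0^4 -4*x dx = -32;  ∫_0^4 1 dx = 4.
  Sum: 82944/5 − 2304 + 1408/3 − 32 + 4 = 220892/15.
Adding: ||u||_{H^1}^2 = 1847728/105 + 220892/15 = 1131324/35.


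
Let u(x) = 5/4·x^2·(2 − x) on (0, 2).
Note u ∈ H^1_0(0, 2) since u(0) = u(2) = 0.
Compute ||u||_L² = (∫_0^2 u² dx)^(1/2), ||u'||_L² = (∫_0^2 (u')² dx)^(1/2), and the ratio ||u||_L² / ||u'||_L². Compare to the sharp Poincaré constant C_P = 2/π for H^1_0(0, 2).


||u||_L² / ||u'||_L² = sqrt(14)/7 < C_P = 2/π.

u(x) = 5/4·x^2·(2 − x), so u'(x) = 5*x*(4 - 3*x)/4.
u(x) = 5/4·x^2·(2 − x) vanishes at x = 0 and x = 2, so u ∈ H^1_0(0, 2). Differentiate via the product rule and integrate the resulting polynomials term by term.
  ∫_0^2 u² dx = ∫_0^2 (25*x^6/16 - 25*x^5/4 + 25*x^4/4) dx. Term by term:
    ∫_0^2 25*x^6/16 dx = 200/7;  ∫_0^2 -25*x^5/4 dx = -200/3;  ∫_0^2 25*x^4/4 dx = 40.
  Sum: 200/7 − 200/3 + 40 = 40/21.
  ∫_0^2 (u')² dx = ∫_0^2 (225*x^4/16 - 75*x^3/2 + 25*x^2) dx. Term by term:
    ∫_0^2 225*x^4/16 dx = 90;  ∫_0^2 -75*x^3/2 dx = -150;  ∫_0^2 25*x^2 dx = 200/3.
  Sum: 90 − 150 + 200/3 = 20/3.
∫_0^2 u² dx = 40/21, so ||u||_L² = 2*sqrt(210)/21.
∫_0^2 (u')² dx = 20/3, so ||u'||_L² = 2*sqrt(15)/3.
Ratio ||u||_L² / ||u'||_L² = sqrt(14)/7.
Sharp Poincaré constant on H^1_0(0, 2) is C_P = L/π = 2/π, achieved by sin(π/2·x).
A polynomial bump cannot attain the sharp Poincaré constant (only the first sine eigenfunction does), so the ratio is strictly less than C_P, consistent with ||u||_L² ≤ C_P ||u'||_L².


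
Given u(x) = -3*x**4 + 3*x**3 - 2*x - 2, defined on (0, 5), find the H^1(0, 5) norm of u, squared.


||u||_{H^1}^2 = 193671635/84

The H^1 norm (squared) on an interval (0, L) is
  ||u||_{H^1}^2 = ∫_0^L u(x)^2 dx + ∫_0^L u'(x)^2 dx.
Compute u'(x) = -12*x**3 + 9*x**2 - 2.
Then u(x)^2 = 9*x**8 - 18*x**7 + 9*x**6 + 12*x**5 - 12*x**3 + 4*x**2 + 8*x + 4 and u'(x)^2 = 144*x**6 - 216*x**5 + 81*x**4 + 48*x**3 - 36*x**2 + 4.
Integrate each monomial from 0 to 5 using ∫_0^5 c·x^n dx = c·5^(n+1)/(n+1):
  ∫_0^5 u(x)^2 dx = ∫_0^5 (9*x^8 - 18*x^7 + 9*x^6 + 12*x^5 - 12*x^3 + 4*x^2 + 8*x + 4) dx. Term by term:
    ∫_0^5 9*x^8 dx = 1953125;  ∫_0^5 -18*x^7 dx = -3515625/4;  ∫_0^5 9*x^6 dx = 703125/7;
    ∫_0^5 12*x^5 dx = 31250;  ∫_0^5 -12*x^3 dx = -1875;  ∫_0^5 4*x^2 dx = 500/3;
    ∫_0^5 8*x dx = 100;  ∫_0^5 4 dx = 20.
  Sum: 1953125 − 3515625/4 + 703125/7 + 31250 − 1875 + 500/3 + 100 + 20 = 101163455/84.
  ∫_0^5 u'(x)^2 dx = ∫_0^5 (144*x^6 - 216*x^5 + 81*x^4 + 48*x^3 - 36*x^2 + 4) dx. Term by term:
    ∫_0^5 144*x^6 dx = 11250000/7;  ∫_0^5 -216*x^5 dx = -562500;  ∫_0^5 81*x^4 dx = 50625;
    ∫_0^5 48*x^3 dx = 7500;  ∫_0^5 -36*x^2 dx = -1500;  ∫_0^5 4 dx = 20.
  Sum: 11250000/7 − 562500 + 50625 + 7500 − 1500 + 20 = 7709015/7.
Adding: ||u||_{H^1}^2 = 101163455/84 + 7709015/7 = 193671635/84.


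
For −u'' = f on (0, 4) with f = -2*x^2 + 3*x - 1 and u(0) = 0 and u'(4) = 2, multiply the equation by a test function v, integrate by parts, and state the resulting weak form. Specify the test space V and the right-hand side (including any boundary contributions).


V = {v ∈ H^1(0, 4) : v(0) = 0} (test functions vanish at x = 0 where u is specified); weak form: ∫_0^4 u'v' dx = ∫_0^4 (-2*x^2 + 3*x - 1) v dx + 2·v(4) for all v ∈ V.

Multiply both sides by a test function v and integrate from 0 to 4:
  ∫_0^4 −u''(x) v(x) dx = ∫_0^4 f(x) v(x) dx.
Integrate the LHS by parts once:
  ∫_0^4 −u'' v dx = −[u'(x) v(x)]_0^4 + ∫_0^4 u'(x) v'(x) dx.
Thus ∫_0^4 u'(x) v'(x) dx = ∫_0^4 f(x) v(x) dx + [u'(x) v(x)]_0^4.
Choose V so that boundary terms are either known or forced to vanish.
Mixed BC: u(0) = 0 (Dirichlet) and u'(4) = 2 (Neumann). Define V = {v ∈ H^1(0, 4) : v(0) = 0}. Then [u' v]_0^4 = u'(4)·v(4) − u'(0)·0 = 2·v(4).
Weak formulation: find u (satisfying any essential BC) such that ∫_0^4 u'(x) v'(x) dx = ∫_0^4 f v dx + 2·v(4) for all v ∈ V (Dirichlet at 0 absorbed into V; Neumann datum at x = 4 contributes the boundary term).
Substituting f(x) = -2*x^2 + 3*x - 1, the right-hand side is ∫_0^4 (-2*x^2 + 3*x - 1) v dx + 2·v(4).


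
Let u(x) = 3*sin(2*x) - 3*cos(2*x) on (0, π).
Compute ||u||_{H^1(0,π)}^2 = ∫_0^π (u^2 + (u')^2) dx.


||u||_{H^1(0,π)}^2 = 45*π

u'(x) = 6*sin(2*x) + 6*cos(2*x).
Expand u² and (u')² and integrate term by term on (0, π), using: for integers n ≥ 1, ∫_0^π sin²(nx) dx = ∫_0^π cos²(nx) dx = π/2; for n ≠ n', ∫_0^π sin(nx)sin(n'x) dx = ∫_0^π cos(nx)cos(n'x) dx = 0; and by product-to-sum, ∫_0^π sin(nx)cos(n'x) dx = ½∫_0^π [sin((n+n')x) + sin((n−n')x)] dx, which is 0 when n+n' is even and 2n/(n²−n'²) when n+n' is odd (it need not vanish on (0, π)).
  u² squared terms: (-3)²·∫cos(2x)² dx = 9·π/2 = 9*π/2;  (3)²·∫sin(2x)² dx = 9·π/2 = 9*π/2.
  u² cross terms: 2·(-3)·(3)·∫cos(2x)·sin(2x) dx = -18·(0) = 0.
  So ∫_0^π u² dx = 9*π/2 + 9*π/2 + 0 = 9*π.
  (u')² squared terms: (6)²·∫cos(2x)² dx = 36·π/2 = 18*π;  (6)²·∫sin(2x)² dx = 36·π/2 = 18*π.
  (u')² cross terms: 2·(6)·(6)·∫cos(2x)·sin(2x) dx = 72·(0) = 0.
  So ∫_0^π (u')² dx = 18*π + 18*π + 0 = 36*π.
||u||_{H^1}^2 = (9*π) + (36*π) = 45*π.


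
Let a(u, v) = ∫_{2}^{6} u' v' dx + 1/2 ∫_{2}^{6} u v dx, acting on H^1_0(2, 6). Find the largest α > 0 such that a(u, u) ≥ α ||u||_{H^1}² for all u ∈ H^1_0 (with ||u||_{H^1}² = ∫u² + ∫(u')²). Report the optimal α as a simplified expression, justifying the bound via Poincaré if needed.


α = (8 + π^2)/(π^2 + 16)

Coercivity of a(·,·) on H^1_0(2, 6) means a(u, u) ≥ α ||u||_{H^1}² for every u ∈ H^1_0.
The interval has length L = 4, and Poincaré/coercivity depend only on L. Here a(u, u) = ∫(u')² + (1/2)·∫u².
Here 0 < c = 1/2 < 1. The condition a(u,u) ≥ α||u||_{H^1}² reads (1−α)∫(u')² ≥ (α−c)∫u². Any admissible α is ≤ 1 (rapidly oscillating u have ∫u²/∫(u')² → 0), and α = 1 would force 0 ≥ (1−c)∫u², impossible since c < 1; so 1−α > 0. By the sharp Poincaré inequality on H^1_0 of an interval of length L, ∫(u')² ≥ (π/L)²∫u² with equality for the first sine mode sin(π(x−x₀)/L) (x₀ the left endpoint), so the inequality holds for all u iff (1−α)(π/L)² ≥ α − c, i.e. α ≤ ((π/L)² + c)/((π/L)² + 1) = (1 + c(L/π)²)/(1 + (L/π)²). With (π/L)² = π^2/16 and c = 1/2, the largest admissible constant is α = ((π/L)² + c)/((π/L)² + 1).
Simplifying, α = (8 + π^2)/(π^2 + 16).


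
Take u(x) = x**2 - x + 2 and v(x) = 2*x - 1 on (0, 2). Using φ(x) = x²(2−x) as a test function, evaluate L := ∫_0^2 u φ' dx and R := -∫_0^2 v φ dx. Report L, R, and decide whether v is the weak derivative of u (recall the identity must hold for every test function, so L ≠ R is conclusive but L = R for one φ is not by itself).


LHS = -28/15, RHS = -28/15. Yes, v = u' weakly.

u(x) = x**2 - x + 2, classical derivative u'(x) = 2*x - 1.
φ(x) = x²(2−x), so φ'(x) = x*(4 - 3*x).
Note φ(0) = φ(2) = 0, so the boundary term u·φ vanishes.
LHS = ∫_0^2 u(x) φ'(x) dx = ∫_0^2 (-3*x^4 + 7*x^3 - 10*x^2 + 8*x) dx. Term by term:
  ∫_0^2 -3*x^4 dx = -96/5;  ∫_0^2 7*x^3 dx = 28;  ∫_0^2 -10*x^2 dx = -80/3;
  ∫_0^2 8*x dx = 16.
Sum: -96/5 + 28 − 80/3 + 16 = -28/15.
So LHS = -28/15.
∫_0^2 v(x) φ(x) dx = ∫_0^2 (-2*x^4 + 5*x^3 - 2*x^2) dx. Term by term:
  ∫_0^2 -2*x^4 dx = -64/5;  ∫_0^2 5*x^3 dx = 20;  ∫_0^2 -2*x^2 dx = -16/3.
Sum: -64/5 + 20 − 16/3 = 28/15.
So RHS = -∫_0^2 v(x) φ(x) dx = -28/15.
LHS = RHS, so the identity holds for this test φ.
Moreover u is smooth here and v(x) = u'(x) = 2*x - 1 pointwise, so the identity holds for every test function. Hence v is the weak derivative of u.


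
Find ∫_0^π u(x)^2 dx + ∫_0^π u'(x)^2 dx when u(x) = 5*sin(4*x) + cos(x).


||u||_{H^1(0,π)}^2 = 32/3 + 427*π/2

u'(x) = -sin(x) + 20*cos(4*x).
Expand u² and (u')² and integrate term by term on (0, π), using: for integers n ≥ 1, ∫_0^π sin²(nx) dx = ∫_0^π cos²(nx) dx = π/2; for n ≠ n', ∫_0^π sin(nx)sin(n'x) dx = ∫_0^π cos(nx)cos(n'x) dx = 0; and by product-to-sum, ∫_0^π sin(nx)cos(n'x) dx = ½∫_0^π [sin((n+n')x) + sin((n−n')x)] dx, which is 0 when n+n' is even and 2n/(n²−n'²) when n+n' is odd (it need not vanish on (0, π)).
  u² squared terms: (5)²·∫sin(4x)² dx = 25·π/2 = 25*π/2;  (1)²·∫cos(x)² dx = 1·π/2 = π/2.
  u² cross terms: 2·(5)·(1)·∫sin(4x)·cos(x) dx = 10·(8/15) = 16/3.
  So ∫_0^π u² dx = 25*π/2 + π/2 + 16/3 = 16/3 + 13*π.
  (u')² squared terms: (-1)²·∫sin(x)² dx = 1·π/2 = π/2;  (20)²·∫cos(4x)² dx = 400·π/2 = 200*π.
  (u')² cross terms: 2·(-1)·(20)·∫sin(x)·cos(4x) dx = -40·(-2/15) = 16/3.
  So ∫_0^π (u')² dx = π/2 + 200*π + 16/3 = 16/3 + 401*π/2.
||u||_{H^1}^2 = (16/3 + 13*π) + (16/3 + 401*π/2) = 32/3 + 427*π/2.
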